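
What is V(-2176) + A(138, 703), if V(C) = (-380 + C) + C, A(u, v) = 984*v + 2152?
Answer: 689172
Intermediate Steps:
A(u, v) = 2152 + 984*v
V(C) = -380 + 2*C
V(-2176) + A(138, 703) = (-380 + 2*(-2176)) + (2152 + 984*703) = (-380 - 4352) + (2152 + 691752) = -4732 + 693904 = 689172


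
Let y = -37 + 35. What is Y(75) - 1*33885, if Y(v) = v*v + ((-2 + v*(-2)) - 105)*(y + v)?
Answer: -47021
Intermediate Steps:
y = -2
Y(v) = v**2 + (-107 - 2*v)*(-2 + v) (Y(v) = v*v + ((-2 + v*(-2)) - 105)*(-2 + v) = v**2 + ((-2 - 2*v) - 105)*(-2 + v) = v**2 + (-107 - 2*v)*(-2 + v))
Y(75) - 1*33885 = (214 - 1*75**2 - 103*75) - 1*33885 = (214 - 1*5625 - 7725) - 33885 = (214 - 5625 - 7725) - 33885 = -13136 - 33885 = -47021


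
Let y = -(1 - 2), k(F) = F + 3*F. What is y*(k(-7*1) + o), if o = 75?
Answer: 47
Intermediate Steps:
k(F) = 4*F
y = 1 (y = -1*(-1) = 1)
y*(k(-7*1) + o) = 1*(4*(-7*1) + 75) = 1*(4*(-7) + 75) = 1*(-28 + 75) = 1*47 = 47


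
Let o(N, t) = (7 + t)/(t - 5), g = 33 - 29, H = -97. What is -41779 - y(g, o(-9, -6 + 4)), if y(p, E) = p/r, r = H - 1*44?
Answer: -5890835/141 ≈ -41779.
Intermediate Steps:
g = 4
o(N, t) = (7 + t)/(-5 + t)
r = -141 (r = -97 - 1*44 = -97 - 44 = -141)
y(p, E) = -p/141 (y(p, E) = p/(-141) = p*(-1/141) = -p/141)
-41779 - y(g, o(-9, -6 + 4)) = -41779 - (-1)*4/141 = -41779 - 1*(-4/141) = -41779 + 4/141 = -5890835/141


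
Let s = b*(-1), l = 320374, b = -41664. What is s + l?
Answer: 362038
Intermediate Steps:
s = 41664 (s = -41664*(-1) = 41664)
s + l = 41664 + 320374 = 362038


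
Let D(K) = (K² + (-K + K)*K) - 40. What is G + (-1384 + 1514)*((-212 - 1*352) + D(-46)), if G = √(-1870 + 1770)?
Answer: 196560 + 10*I ≈ 1.9656e+5 + 10.0*I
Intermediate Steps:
D(K) = -40 + K² (D(K) = (K² + 0*K) - 40 = (K² + 0) - 40 = K² - 40 = -40 + K²)
G = 10*I (G = √(-100) = 10*I ≈ 10.0*I)
G + (-1384 + 1514)*((-212 - 1*352) + D(-46)) = 10*I + (-1384 + 1514)*((-212 - 1*352) + (-40 + (-46)²)) = 10*I + 130*((-212 - 352) + (-40 + 2116)) = 10*I + 130*(-564 + 2076) = 10*I + 130*1512 = 10*I + 196560 = 196560 + 10*I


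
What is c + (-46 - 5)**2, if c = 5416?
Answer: 8017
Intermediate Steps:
c + (-46 - 5)**2 = 5416 + (-46 - 5)**2 = 5416 + (-51)**2 = 5416 + 2601 = 8017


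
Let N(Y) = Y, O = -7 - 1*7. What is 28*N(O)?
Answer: -392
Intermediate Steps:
O = -14 (O = -7 - 7 = -14)
28*N(O) = 28*(-14) = -392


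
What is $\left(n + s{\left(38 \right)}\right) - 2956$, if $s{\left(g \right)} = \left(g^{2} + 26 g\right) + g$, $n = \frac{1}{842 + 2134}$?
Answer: $- \frac{1446335}{2976} \approx -486.0$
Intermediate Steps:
$n = \frac{1}{2976} \approx 0.00033602$
$s{\left(g \right)} = g^{2} + 27 g$
$\left(n + s{\left(38 \right)}\right) - 2956 = \left(\frac{1}{2976} + 38 \left(27 + 38\right)\right) - 2956 = \left(\frac{1}{2976} + 38 \cdot 65\right) - 2956 = \left(\frac{1}{2976} + 2470\right) - 2956 = \frac{7350721}{2976} - 2956 = - \frac{1446335}{2976}$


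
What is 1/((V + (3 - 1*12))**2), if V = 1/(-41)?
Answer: 1681/136900 ≈ 0.012279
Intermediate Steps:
V = -1/41 ≈ -0.024390
1/((V + (3 - 1*12))**2) = 1/((-1/41 + (3 - 1*12))**2) = 1/((-1/41 + (3 - 12))**2) = 1/((-1/41 - 9)**2) = 1/((-370/41)**2) = 1/(136900/1681) = 1681/136900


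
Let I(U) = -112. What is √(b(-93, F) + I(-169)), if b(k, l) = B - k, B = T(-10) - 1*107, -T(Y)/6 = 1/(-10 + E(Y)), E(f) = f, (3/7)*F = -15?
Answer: I*√12570/10 ≈ 11.212*I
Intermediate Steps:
F = -35 (F = (7/3)*(-15) = -35)
T(Y) = -6/(-10 + Y)
B = -1067/10 (B = -6/(-10 - 10) - 1*107 = -6/(-20) - 107 = -6*(-1/20) - 107 = 3/10 - 107 = -1067/10 ≈ -106.70)
b(k, l) = -1067/10 - k
√(b(-93, F) + I(-169)) = √((-1067/10 - 1*(-93)) - 112) = √((-1067/10 + 93) - 112) = √(-137/10 - 112) = √(-1257/10) = I*√12570/10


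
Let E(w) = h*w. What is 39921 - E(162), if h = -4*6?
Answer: 43809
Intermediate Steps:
h = -24
E(w) = -24*w
39921 - E(162) = 39921 - (-24)*162 = 39921 - 1*(-3888) = 39921 + 3888 = 43809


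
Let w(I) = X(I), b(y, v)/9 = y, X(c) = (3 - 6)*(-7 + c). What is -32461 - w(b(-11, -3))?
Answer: -32779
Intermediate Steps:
X(c) = 21 - 3*c (X(c) = -3*(-7 + c) = 21 - 3*c)
b(y, v) = 9*y
w(I) = 21 - 3*I
-32461 - w(b(-11, -3)) = -32461 - (21 - 27*(-11)) = -32461 - (21 - 3*(-99)) = -32461 - (21 + 297) = -32461 - 1*318 = -32461 - 318 = -32779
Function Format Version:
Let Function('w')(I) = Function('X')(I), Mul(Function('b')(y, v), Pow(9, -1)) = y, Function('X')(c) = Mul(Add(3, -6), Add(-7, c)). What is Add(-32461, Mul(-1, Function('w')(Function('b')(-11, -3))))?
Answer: -32779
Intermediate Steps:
Function('X')(c) = Add(21, Mul(-3, c)) (Function('X')(c) = Mul(-3, Add(-7, c)) = Add(21, Mul(-3, c)))
Function('b')(y, v) = Mul(9, y)
Function('w')(I) = Add(21, Mul(-3, I))
Add(-32461, Mul(-1, Function('w')(Function('b')(-11, -3)))) = Add(-32461, Mul(-1, Add(21, Mul(-3, Mul(9, -11))))) = Add(-32461, Mul(-1, Add(21, Mul(-3, -99)))) = Add(-32461, Mul(-1, Add(21, 297))) = Add(-32461, Mul(-1, 318)) = Add(-32461, -318) = -32779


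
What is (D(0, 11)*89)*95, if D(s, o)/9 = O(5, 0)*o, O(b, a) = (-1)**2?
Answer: 837045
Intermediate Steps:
O(b, a) = 1
D(s, o) = 9*o (D(s, o) = 9*(1*o) = 9*o)
(D(0, 11)*89)*95 = ((9*11)*89)*95 = (99*89)*95 = 8811*95 = 837045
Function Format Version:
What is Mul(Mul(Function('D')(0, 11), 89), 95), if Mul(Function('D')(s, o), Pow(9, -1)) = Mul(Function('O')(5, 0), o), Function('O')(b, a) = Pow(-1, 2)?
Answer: 837045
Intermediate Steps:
Function('O')(b, a) = 1
Function('D')(s, o) = Mul(9, o) (Function('D')(s, o) = Mul(9, Mul(1, o)) = Mul(9, o))
Mul(Mul(Function('D')(0, 11), 89), 95) = Mul(Mul(Mul(9, 11), 89), 95) = Mul(Mul(99, 89), 95) = Mul(8811, 95) = 837045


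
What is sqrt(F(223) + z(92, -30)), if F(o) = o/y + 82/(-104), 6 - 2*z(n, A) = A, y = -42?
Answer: sqrt(3548181)/546 ≈ 3.4499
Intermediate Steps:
z(n, A) = 3 - A/2
F(o) = -41/52 - o/42 (F(o) = o/(-42) + 82/(-104) = o*(-1/42) + 82*(-1/104) = -o/42 - 41/52 = -41/52 - o/42)
sqrt(F(223) + z(92, -30)) = sqrt((-41/52 - 1/42*223) + (3 - 1/2*(-30))) = sqrt((-41/52 - 223/42) + (3 + 15)) = sqrt(-6659/1092 + 18) = sqrt(12997/1092) = sqrt(3548181)/546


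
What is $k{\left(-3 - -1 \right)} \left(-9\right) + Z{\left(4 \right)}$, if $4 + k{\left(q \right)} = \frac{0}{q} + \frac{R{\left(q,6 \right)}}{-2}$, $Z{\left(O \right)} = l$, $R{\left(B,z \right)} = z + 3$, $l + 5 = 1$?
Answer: $\frac{145}{2} \approx 72.5$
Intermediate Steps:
$l = -4$ ($l = -5 + 1 = -4$)
$R{\left(B,z \right)} = 3 + z$
$Z{\left(O \right)} = -4$
$k{\left(q \right)} = - \frac{17}{2}$ ($k{\left(q \right)} = -4 + \left(\frac{0}{q} + \frac{3 + 6}{-2}\right) = -4 + \left(0 + 9 \left(- \frac{1}{2}\right)\right) = -4 + \left(0 - \frac{9}{2}\right) = -4 - \frac{9}{2} = - \frac{17}{2}$)
$k{\left(-3 - -1 \right)} \left(-9\right) + Z{\left(4 \right)} = \left(- \frac{17}{2}\right) \left(-9\right) - 4 = \frac{153}{2} - 4 = \frac{145}{2}$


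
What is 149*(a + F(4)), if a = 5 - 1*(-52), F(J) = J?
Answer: 9089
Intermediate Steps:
a = 57 (a = 5 + 52 = 57)
149*(a + F(4)) = 149*(57 + 4) = 149*61 = 9089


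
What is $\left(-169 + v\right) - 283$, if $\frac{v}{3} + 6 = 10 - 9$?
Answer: $-467$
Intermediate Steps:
$v = -15$ ($v = -18 + 3 \left(10 - 9\right) = -18 + 3 \cdot 1 = -18 + 3 = -15$)
$\left(-169 + v\right) - 283 = \left(-169 - 15\right) - 283 = -184 - 283 = -467$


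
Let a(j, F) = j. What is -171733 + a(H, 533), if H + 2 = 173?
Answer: -171562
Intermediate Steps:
H = 171 (H = -2 + 173 = 171)
-171733 + a(H, 533) = -171733 + 171 = -171562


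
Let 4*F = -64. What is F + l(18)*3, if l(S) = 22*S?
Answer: 1172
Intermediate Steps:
F = -16 (F = (1/4)*(-64) = -16)
F + l(18)*3 = -16 + (22*18)*3 = -16 + 396*3 = -16 + 1188 = 1172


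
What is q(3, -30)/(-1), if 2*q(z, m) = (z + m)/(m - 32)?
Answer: -27/124 ≈ -0.21774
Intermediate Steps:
q(z, m) = (m + z)/(2*(-32 + m)) (q(z, m) = ((z + m)/(m - 32))/2 = ((m + z)/(-32 + m))/2 = (m + z)/(2*(-32 + m)))
q(3, -30)/(-1) = ((-30 + 3)/(2*(-32 - 30)))/(-1) = -(-27)/(2*(-62)) = -(-1)*(-27)/(2*62) = -1*27/124 = -27/124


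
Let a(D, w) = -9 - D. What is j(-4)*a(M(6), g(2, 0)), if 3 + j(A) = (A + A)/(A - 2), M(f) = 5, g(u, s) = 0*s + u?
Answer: 70/3 ≈ 23.333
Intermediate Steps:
g(u, s) = u (g(u, s) = 0 + u = u)
j(A) = -3 + 2*A/(-2 + A) (j(A) = -3 + (A + A)/(A - 2) = -3 + (2*A)/(-2 + A) = -3 + 2*A/(-2 + A))
j(-4)*a(M(6), g(2, 0)) = ((6 - 1*(-4))/(-2 - 4))*(-9 - 1*5) = ((6 + 4)/(-6))*(-9 - 5) = -1/6*10*(-14) = -5/3*(-14) = 70/3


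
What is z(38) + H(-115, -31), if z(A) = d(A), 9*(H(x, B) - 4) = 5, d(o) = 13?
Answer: 158/9 ≈ 17.556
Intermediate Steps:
H(x, B) = 41/9 (H(x, B) = 4 + (⅑)*5 = 4 + 5/9 = 41/9)
z(A) = 13
z(38) + H(-115, -31) = 13 + 41/9 = 158/9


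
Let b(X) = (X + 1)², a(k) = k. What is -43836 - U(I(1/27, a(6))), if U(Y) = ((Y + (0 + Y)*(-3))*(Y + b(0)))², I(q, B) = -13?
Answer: -141180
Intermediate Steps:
b(X) = (1 + X)²
U(Y) = 4*Y²*(1 + Y)² (U(Y) = ((Y + (0 + Y)*(-3))*(Y + (1 + 0)²))² = ((Y + Y*(-3))*(Y + 1²))² = ((Y - 3*Y)*(Y + 1))² = ((-2*Y)*(1 + Y))² = (-2*Y*(1 + Y))² = 4*Y²*(1 + Y)²)
-43836 - U(I(1/27, a(6))) = -43836 - 4*(-13)²*(1 - 13)² = -43836 - 4*169*(-12)² = -43836 - 4*169*144 = -43836 - 1*97344 = -43836 - 97344 = -141180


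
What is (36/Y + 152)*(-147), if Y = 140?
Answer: -111909/5 ≈ -22382.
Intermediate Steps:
(36/Y + 152)*(-147) = (36/140 + 152)*(-147) = (36*(1/140) + 152)*(-147) = (9/35 + 152)*(-147) = (5329/35)*(-147) = -111909/5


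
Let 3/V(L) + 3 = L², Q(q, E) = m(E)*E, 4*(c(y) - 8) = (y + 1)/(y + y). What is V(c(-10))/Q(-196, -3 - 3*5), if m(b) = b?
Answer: 1600/10854027 ≈ 0.00014741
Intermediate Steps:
c(y) = 8 + (1 + y)/(8*y) (c(y) = 8 + ((y + 1)/(y + y))/4 = 8 + ((1 + y)/((2*y)))/4 = 8 + ((1 + y)*(1/(2*y)))/4 = 8 + ((1 + y)/(2*y))/4 = 8 + (1 + y)/(8*y))
Q(q, E) = E² (Q(q, E) = E*E = E²)
V(L) = 3/(-3 + L²)
V(c(-10))/Q(-196, -3 - 3*5) = (3/(-3 + ((⅛)*(1 + 65*(-10))/(-10))²))/((-3 - 3*5)²) = (3/(-3 + ((⅛)*(-⅒)*(1 - 650))²))/((-3 - 15)²) = (3/(-3 + ((⅛)*(-⅒)*(-649))²))/((-18)²) = (3/(-3 + (649/80)²))/324 = (3/(-3 + 421201/6400))*(1/324) = (3/(402001/6400))*(1/324) = (3*(6400/402001))*(1/324) = (19200/402001)*(1/324) = 1600/10854027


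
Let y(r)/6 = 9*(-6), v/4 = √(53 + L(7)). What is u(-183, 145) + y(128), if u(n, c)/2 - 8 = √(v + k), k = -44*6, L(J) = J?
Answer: -308 + 4*I*√(66 - 2*√15) ≈ -308.0 + 30.53*I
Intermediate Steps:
k = -264
v = 8*√15 (v = 4*√(53 + 7) = 4*√60 = 4*(2*√15) = 8*√15 ≈ 30.984)
u(n, c) = 16 + 2*√(-264 + 8*√15) (u(n, c) = 16 + 2*√(8*√15 - 264) = 16 + 2*√(-264 + 8*√15))
y(r) = -324 (y(r) = 6*(9*(-6)) = 6*(-54) = -324)
u(-183, 145) + y(128) = (16 + 4*√(-66 + 2*√15)) - 324 = -308 + 4*√(-66 + 2*√15)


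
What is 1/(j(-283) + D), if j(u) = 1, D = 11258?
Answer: 1/11259 ≈ 8.8818e-5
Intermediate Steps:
1/(j(-283) + D) = 1/(1 + 11258) = 1/11259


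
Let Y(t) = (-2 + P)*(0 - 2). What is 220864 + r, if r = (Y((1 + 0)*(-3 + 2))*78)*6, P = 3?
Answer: 219928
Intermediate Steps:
Y(t) = -2 (Y(t) = (-2 + 3)*(0 - 2) = 1*(-2) = -2)
r = -936 (r = -2*78*6 = -156*6 = -936)
220864 + r = 220864 - 936 = 219928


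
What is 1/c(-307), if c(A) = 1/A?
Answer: -307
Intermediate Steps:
1/c(-307) = 1/(1/(-307)) = 1/(-1/307) = -307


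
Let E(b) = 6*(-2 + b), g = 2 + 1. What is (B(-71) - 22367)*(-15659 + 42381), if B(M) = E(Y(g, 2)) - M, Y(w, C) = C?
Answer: -595793712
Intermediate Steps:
g = 3
E(b) = -12 + 6*b
B(M) = -M (B(M) = (-12 + 6*2) - M = (-12 + 12) - M = 0 - M = -M)
(B(-71) - 22367)*(-15659 + 42381) = (-1*(-71) - 22367)*(-15659 + 42381) = (71 - 22367)*26722 = -22296*26722 = -595793712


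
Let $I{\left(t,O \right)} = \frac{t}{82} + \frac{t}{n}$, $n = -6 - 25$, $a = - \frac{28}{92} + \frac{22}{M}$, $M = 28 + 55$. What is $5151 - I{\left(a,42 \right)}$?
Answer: $\frac{24996140553}{4852678} \approx 5151.0$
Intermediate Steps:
$M = 83$
$a = - \frac{75}{1909}$ ($a = - \frac{28}{92} + \frac{22}{83} = \left(-28\right) \frac{1}{92} + 22 \cdot \frac{1}{83} = - \frac{7}{23} + \frac{22}{83} = - \frac{75}{1909} \approx -0.039288$)
$n = -31$ ($n = -6 - 25 = -31$)
$I{\left(t,O \right)} = - \frac{51 t}{2542}$ ($I{\left(t,O \right)} = \frac{t}{82} + \frac{t}{-31} = t \frac{1}{82} + t \left(- \frac{1}{31}\right) = \frac{t}{82} - \frac{t}{31} = - \frac{51 t}{2542}$)
$5151 - I{\left(a,42 \right)} = 5151 - \left(- \frac{51}{2542}\right) \left(- \frac{75}{1909}\right) = 5151 - \frac{3825}{4852678} = \frac{24996140553}{4852678}$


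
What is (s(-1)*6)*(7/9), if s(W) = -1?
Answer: -14/3 ≈ -4.6667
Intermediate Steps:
(s(-1)*6)*(7/9) = (-1*6)*(7/9) = -42/9 = -6*7/9 = -14/3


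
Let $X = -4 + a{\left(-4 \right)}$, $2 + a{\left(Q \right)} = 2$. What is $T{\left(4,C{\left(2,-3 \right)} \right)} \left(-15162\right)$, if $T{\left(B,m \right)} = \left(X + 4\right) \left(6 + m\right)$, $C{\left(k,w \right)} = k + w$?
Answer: $0$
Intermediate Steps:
$a{\left(Q \right)} = 0$ ($a{\left(Q \right)} = -2 + 2 = 0$)
$X = -4$ ($X = -4 + 0 = -4$)
$T{\left(B,m \right)} = 0$ ($T{\left(B,m \right)} = \left(-4 + 4\right) \left(6 + m\right) = 0 \left(6 + m\right) = 0$)
$T{\left(4,C{\left(2,-3 \right)} \right)} \left(-15162\right) = 0 \left(-15162\right) = 0$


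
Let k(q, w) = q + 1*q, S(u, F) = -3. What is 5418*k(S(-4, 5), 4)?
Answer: -32508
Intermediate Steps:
k(q, w) = 2*q (k(q, w) = q + q = 2*q)
5418*k(S(-4, 5), 4) = 5418*(2*(-3)) = 5418*(-6) = -32508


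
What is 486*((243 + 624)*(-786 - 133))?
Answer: -387231678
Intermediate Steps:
486*((243 + 624)*(-786 - 133)) = 486*(867*(-919)) = 486*(-796773) = -387231678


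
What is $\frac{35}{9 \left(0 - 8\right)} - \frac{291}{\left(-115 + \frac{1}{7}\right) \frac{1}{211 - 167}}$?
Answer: $\frac{535423}{4824} \approx 110.99$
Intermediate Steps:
$\frac{35}{9 \left(0 - 8\right)} - \frac{291}{\left(-115 + \frac{1}{7}\right) \frac{1}{211 - 167}} = \frac{35}{9 \left(-8\right)} - \frac{291}{\left(-115 + \frac{1}{7}\right) \frac{1}{44}} = \frac{35}{-72} - \frac{291}{\left(- \frac{804}{7}\right) \frac{1}{44}} = 35 \left(- \frac{1}{72}\right) - \frac{291}{- \frac{201}{77}} = - \frac{35}{72} - - \frac{7469}{67} = - \frac{35}{72} + \frac{7469}{67} = \frac{535423}{4824}$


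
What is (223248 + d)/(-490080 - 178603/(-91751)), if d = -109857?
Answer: -10403737641/44965151477 ≈ -0.23137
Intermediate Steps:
(223248 + d)/(-490080 - 178603/(-91751)) = (223248 - 109857)/(-490080 - 178603/(-91751)) = 113391/(-490080 - 178603*(-1/91751)) = 113391/(-490080 + 178603/91751) = 113391/(-44965151477/91751) = 113391*(-91751/44965151477) = -10403737641/44965151477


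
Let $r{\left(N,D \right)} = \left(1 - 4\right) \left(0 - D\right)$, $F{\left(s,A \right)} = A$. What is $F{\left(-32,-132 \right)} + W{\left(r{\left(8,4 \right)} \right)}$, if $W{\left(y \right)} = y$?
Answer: $-120$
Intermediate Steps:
$r{\left(N,D \right)} = 3 D$ ($r{\left(N,D \right)} = - 3 \left(- D\right) = 3 D$)
$F{\left(-32,-132 \right)} + W{\left(r{\left(8,4 \right)} \right)} = -132 + 3 \cdot 4 = -132 + 12 = -120$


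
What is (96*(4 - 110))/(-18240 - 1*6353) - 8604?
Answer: -211587996/24593 ≈ -8603.6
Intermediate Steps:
(96*(4 - 110))/(-18240 - 1*6353) - 8604 = (96*(-106))/(-18240 - 6353) - 8604 = -10176/(-24593) - 8604 = -10176*(-1/24593) - 8604 = 10176/24593 - 8604 = -211587996/24593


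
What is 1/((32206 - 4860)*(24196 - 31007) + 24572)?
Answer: -1/186229034 ≈ -5.3697e-9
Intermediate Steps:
1/((32206 - 4860)*(24196 - 31007) + 24572) = 1/(27346*(-6811) + 24572) = 1/(-186253606 + 24572) = 1/(-186229034) = -1/186229034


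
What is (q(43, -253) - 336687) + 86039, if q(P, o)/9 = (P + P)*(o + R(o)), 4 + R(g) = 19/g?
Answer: -113754904/253 ≈ -4.4962e+5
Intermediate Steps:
R(g) = -4 + 19/g
q(P, o) = 18*P*(-4 + o + 19/o) (q(P, o) = 9*((P + P)*(o + (-4 + 19/o))) = 9*((2*P)*(-4 + o + 19/o)) = 9*(2*P*(-4 + o + 19/o)) = 18*P*(-4 + o + 19/o))
(q(43, -253) - 336687) + 86039 = (18*43*(19 - 253*(-4 - 253))/(-253) - 336687) + 86039 = (18*43*(-1/253)*(19 - 253*(-257)) - 336687) + 86039 = (18*43*(-1/253)*(19 + 65021) - 336687) + 86039 = (18*43*(-1/253)*65040 - 336687) + 86039 = (-50340960/253 - 336687) + 86039 = -135522771/253 + 86039 = -113754904/253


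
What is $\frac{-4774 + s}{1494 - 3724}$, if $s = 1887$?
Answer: $\frac{2887}{2230} \approx 1.2946$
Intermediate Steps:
$\frac{-4774 + s}{1494 - 3724} = \frac{-4774 + 1887}{1494 - 3724} = - \frac{2887}{-2230} = \left(-2887\right) \left(- \frac{1}{2230}\right) = \frac{2887}{2230}$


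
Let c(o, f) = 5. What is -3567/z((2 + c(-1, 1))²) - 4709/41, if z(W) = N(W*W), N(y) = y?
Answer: -11452556/98441 ≈ -116.34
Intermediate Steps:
z(W) = W² (z(W) = W*W = W²)
-3567/z((2 + c(-1, 1))²) - 4709/41 = -3567/(2 + 5)⁴ - 4709/41 = -3567/((7²)²) - 4709*1/41 = -3567/(49²) - 4709/41 = -3567/2401 - 4709/41 = -11452556/98441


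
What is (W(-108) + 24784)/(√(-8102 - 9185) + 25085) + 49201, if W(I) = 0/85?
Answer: 1935097310722/39329657 - 1549*I*√17287/39329657 ≈ 49202.0 - 0.0051783*I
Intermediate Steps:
W(I) = 0 (W(I) = 0*(1/85) = 0)
(W(-108) + 24784)/(√(-8102 - 9185) + 25085) + 49201 = (0 + 24784)/(√(-8102 - 9185) + 25085) + 49201 = 24784/(√(-17287) + 25085) + 49201 = 24784/(I*√17287 + 25085) + 49201 = 24784/(25085 + I*√17287) + 49201 = 49201 + 24784/(25085 + I*√17287)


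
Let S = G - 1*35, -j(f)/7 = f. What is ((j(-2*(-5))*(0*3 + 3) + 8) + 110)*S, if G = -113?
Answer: 13616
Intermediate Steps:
j(f) = -7*f
S = -148 (S = -113 - 1*35 = -113 - 35 = -148)
((j(-2*(-5))*(0*3 + 3) + 8) + 110)*S = (((-(-14)*(-5))*(0*3 + 3) + 8) + 110)*(-148) = (((-7*10)*(0 + 3) + 8) + 110)*(-148) = ((-70*3 + 8) + 110)*(-148) = ((-210 + 8) + 110)*(-148) = (-202 + 110)*(-148) = -92*(-148) = 13616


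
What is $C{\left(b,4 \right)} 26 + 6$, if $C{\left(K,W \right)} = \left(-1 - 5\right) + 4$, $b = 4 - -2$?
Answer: $-46$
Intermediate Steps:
$b = 6$ ($b = 4 + 2 = 6$)
$C{\left(K,W \right)} = -2$ ($C{\left(K,W \right)} = -6 + 4 = -2$)
$C{\left(b,4 \right)} 26 + 6 = \left(-2\right) 26 + 6 = -52 + 6 = -46$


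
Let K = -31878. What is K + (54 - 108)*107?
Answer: -37656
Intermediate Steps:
K + (54 - 108)*107 = -31878 + (54 - 108)*107 = -31878 - 54*107 = -31878 - 5778 = -37656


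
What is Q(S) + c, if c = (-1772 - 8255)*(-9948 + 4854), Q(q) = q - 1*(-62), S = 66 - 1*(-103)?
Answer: 51077769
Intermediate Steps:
S = 169 (S = 66 + 103 = 169)
Q(q) = 62 + q (Q(q) = q + 62 = 62 + q)
c = 51077538 (c = -10027*(-5094) = 51077538)
Q(S) + c = (62 + 169) + 51077538 = 231 + 51077538 = 51077769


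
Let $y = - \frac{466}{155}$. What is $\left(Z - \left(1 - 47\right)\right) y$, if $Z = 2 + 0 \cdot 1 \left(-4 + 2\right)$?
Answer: $- \frac{22368}{155} \approx -144.31$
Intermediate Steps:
$y = - \frac{466}{155}$ ($y = \left(-466\right) \frac{1}{155} = - \frac{466}{155} \approx -3.0065$)
$Z = 2$ ($Z = 2 + 0 \cdot 1 \left(-2\right) = 2 + 0 \left(-2\right) = 2 + 0 = 2$)
$\left(Z - \left(1 - 47\right)\right) y = \left(2 - \left(1 - 47\right)\right) \left(- \frac{466}{155}\right) = \left(2 - -46\right) \left(- \frac{466}{155}\right) = \left(2 + 46\right) \left(- \frac{466}{155}\right) = 48 \left(- \frac{466}{155}\right) = - \frac{22368}{155}$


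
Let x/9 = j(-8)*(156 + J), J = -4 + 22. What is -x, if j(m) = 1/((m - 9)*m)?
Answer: -783/68 ≈ -11.515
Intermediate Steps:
j(m) = 1/(m*(-9 + m)) (j(m) = 1/((-9 + m)*m) = 1/(m*(-9 + m)))
J = 18
x = 783/68 (x = 9*((1/((-8)*(-9 - 8)))*(156 + 18)) = 9*(-⅛/(-17)*174) = 9*(-⅛*(-1/17)*174) = 9*((1/136)*174) = 9*(87/68) = 783/68 ≈ 11.515)
-x = -1*783/68 = -783/68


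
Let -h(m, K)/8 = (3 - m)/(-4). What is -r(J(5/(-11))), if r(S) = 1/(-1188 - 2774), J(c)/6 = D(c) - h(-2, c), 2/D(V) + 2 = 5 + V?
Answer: 1/3962 ≈ 0.00025240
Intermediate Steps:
h(m, K) = 6 - 2*m (h(m, K) = -8*(3 - m)/(-4) = -8*(3 - m)*(-1)/4 = -8*(-3/4 + m/4) = 6 - 2*m)
D(V) = 2/(3 + V) (D(V) = 2/(-2 + (5 + V)) = 2/(3 + V))
J(c) = -60 + 12/(3 + c) (J(c) = 6*(2/(3 + c) - (6 - 2*(-2))) = 6*(2/(3 + c) - (6 + 4)) = 6*(2/(3 + c) - 1*10) = 6*(2/(3 + c) - 10) = 6*(-10 + 2/(3 + c)) = -60 + 12/(3 + c))
r(S) = -1/3962 (r(S) = 1/(-3962) = -1/3962)
-r(J(5/(-11))) = -1*(-1/3962) = 1/3962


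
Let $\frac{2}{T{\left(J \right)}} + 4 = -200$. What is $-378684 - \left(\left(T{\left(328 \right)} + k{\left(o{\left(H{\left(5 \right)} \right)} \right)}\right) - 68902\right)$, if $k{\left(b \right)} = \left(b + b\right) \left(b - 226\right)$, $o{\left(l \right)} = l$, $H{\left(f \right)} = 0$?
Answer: $- \frac{31597763}{102} \approx -3.0978 \cdot 10^{5}$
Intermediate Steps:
$T{\left(J \right)} = - \frac{1}{102}$ ($T{\left(J \right)} = \frac{2}{-4 - 200} = \frac{2}{-204} = 2 \left(- \frac{1}{204}\right) = - \frac{1}{102}$)
$k{\left(b \right)} = 2 b \left(-226 + b\right)$
$-378684 - \left(\left(T{\left(328 \right)} + k{\left(o{\left(H{\left(5 \right)} \right)} \right)}\right) - 68902\right) = -378684 - \left(\left(- \frac{1}{102} + 2 \cdot 0 \left(-226 + 0\right)\right) - 68902\right) = -378684 - \left(\left(- \frac{1}{102} + 2 \cdot 0 \left(-226\right)\right) - 68902\right) = -378684 - \left(\left(- \frac{1}{102} + 0\right) - 68902\right) = -378684 - \left(- \frac{1}{102} - 68902\right) = -378684 - - \frac{7028005}{102} = -378684 + \frac{7028005}{102} = - \frac{31597763}{102}$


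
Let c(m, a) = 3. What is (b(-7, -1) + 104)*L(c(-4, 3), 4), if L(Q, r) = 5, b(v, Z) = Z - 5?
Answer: 490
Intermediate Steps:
b(v, Z) = -5 + Z
(b(-7, -1) + 104)*L(c(-4, 3), 4) = ((-5 - 1) + 104)*5 = (-6 + 104)*5 = 98*5 = 490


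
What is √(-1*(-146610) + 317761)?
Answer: √464371 ≈ 681.45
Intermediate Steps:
√(-1*(-146610) + 317761) = √(146610 + 317761) = √464371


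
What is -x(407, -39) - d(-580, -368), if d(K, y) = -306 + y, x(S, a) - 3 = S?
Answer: 264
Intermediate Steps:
x(S, a) = 3 + S
-x(407, -39) - d(-580, -368) = -(3 + 407) - (-306 - 368) = -1*410 - 1*(-674) = -410 + 674 = 264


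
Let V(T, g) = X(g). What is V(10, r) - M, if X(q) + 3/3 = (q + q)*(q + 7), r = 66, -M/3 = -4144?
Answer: -2797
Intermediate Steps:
M = 12432 (M = -3*(-4144) = 12432)
X(q) = -1 + 2*q*(7 + q) (X(q) = -1 + (q + q)*(q + 7) = -1 + (2*q)*(7 + q) = -1 + 2*q*(7 + q))
V(T, g) = -1 + 2*g**2 + 14*g
V(10, r) - M = (-1 + 2*66**2 + 14*66) - 1*12432 = (-1 + 2*4356 + 924) - 12432 = (-1 + 8712 + 924) - 12432 = 9635 - 12432 = -2797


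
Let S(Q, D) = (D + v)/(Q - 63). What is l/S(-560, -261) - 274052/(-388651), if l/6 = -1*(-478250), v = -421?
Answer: 347395498313482/132529991 ≈ 2.6213e+6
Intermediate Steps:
S(Q, D) = (-421 + D)/(-63 + Q) (S(Q, D) = (D - 421)/(Q - 63) = (-421 + D)/(-63 + Q))
l = 2869500 (l = 6*(-1*(-478250)) = 6*478250 = 2869500)
l/S(-560, -261) - 274052/(-388651) = 2869500/(((-421 - 261)/(-63 - 560))) - 274052/(-388651) = 2869500/((-682/(-623))) - 274052*(-1/388651) = 2869500/((-1/623*(-682))) + 274052/388651 = 2869500/(682/623) + 274052/388651 = 2869500*(623/682) + 274052/388651 = 893849250/341 + 274052/388651 = 347395498313482/132529991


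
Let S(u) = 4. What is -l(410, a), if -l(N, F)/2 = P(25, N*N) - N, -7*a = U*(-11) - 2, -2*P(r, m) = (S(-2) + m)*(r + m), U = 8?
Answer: -28262485820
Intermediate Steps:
P(r, m) = -(4 + m)*(m + r)/2 (P(r, m) = -(4 + m)*(r + m)/2 = -(4 + m)*(m + r)/2)
a = 90/7 (a = -(8*(-11) - 2)/7 = -(-88 - 2)/7 = -⅐*(-90) = 90/7 ≈ 12.857)
l(N, F) = 100 + N⁴ + 2*N + 29*N² (l(N, F) = -2*((-2*N*N - 2*25 - N⁴/2 - ½*N*N*25) - N) = -2*((-2*N² - 50 - N⁴/2 - ½*N²*25) - N) = -2*((-2*N² - 50 - N⁴/2 - 25*N²/2) - N) = -2*((-50 - 29*N²/2 - N⁴/2) - N) = -2*(-50 - N - 29*N²/2 - N⁴/2) = 100 + N⁴ + 2*N + 29*N²)
-l(410, a) = -(100 + 410⁴ + 2*410 + 29*410²) = -(100 + 28257610000 + 820 + 29*168100) = -(100 + 28257610000 + 820 + 4874900) = -1*28262485820 = -28262485820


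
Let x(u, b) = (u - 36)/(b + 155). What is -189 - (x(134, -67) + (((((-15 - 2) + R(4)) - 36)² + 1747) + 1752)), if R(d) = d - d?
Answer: -285917/44 ≈ -6498.1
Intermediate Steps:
R(d) = 0
x(u, b) = (-36 + u)/(155 + b)
-189 - (x(134, -67) + (((((-15 - 2) + R(4)) - 36)² + 1747) + 1752)) = -189 - ((-36 + 134)/(155 - 67) + (((((-15 - 2) + 0) - 36)² + 1747) + 1752)) = -189 - (98/88 + ((((-17 + 0) - 36)² + 1747) + 1752)) = -189 - ((1/88)*98 + (((-17 - 36)² + 1747) + 1752)) = -189 - (49/44 + (((-53)² + 1747) + 1752)) = -189 - (49/44 + ((2809 + 1747) + 1752)) = -189 - (49/44 + (4556 + 1752)) = -189 - (49/44 + 6308) = -189 - 1*277601/44 = -189 - 277601/44 = -285917/44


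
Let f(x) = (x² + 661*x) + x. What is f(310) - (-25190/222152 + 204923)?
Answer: 10707405767/111076 ≈ 96397.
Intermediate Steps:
f(x) = x² + 662*x
f(310) - (-25190/222152 + 204923) = 310*(662 + 310) - (-25190/222152 + 204923) = 310*972 - (-25190*1/222152 + 204923) = 301320 - (-12595/111076 + 204923) = 301320 - 1*22762014553/111076 = 301320 - 22762014553/111076 = 10707405767/111076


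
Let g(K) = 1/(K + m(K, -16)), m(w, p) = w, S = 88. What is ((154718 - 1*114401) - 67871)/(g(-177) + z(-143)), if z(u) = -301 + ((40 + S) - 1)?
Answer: 9754116/61597 ≈ 158.35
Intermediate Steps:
g(K) = 1/(2*K) (g(K) = 1/(K + K) = 1/(2*K))
z(u) = -174 (z(u) = -301 + ((40 + 88) - 1) = -301 + (128 - 1) = -301 + 127 = -174)
((154718 - 1*114401) - 67871)/(g(-177) + z(-143)) = ((154718 - 1*114401) - 67871)/((½)/(-177) - 174) = ((154718 - 114401) - 67871)/((½)*(-1/177) - 174) = (40317 - 67871)/(-1/354 - 174) = -27554/(-61597/354) = -27554*(-354/61597) = 9754116/61597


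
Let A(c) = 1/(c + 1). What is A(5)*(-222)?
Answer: -37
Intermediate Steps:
A(c) = 1/(1 + c)
A(5)*(-222) = -222/(1 + 5) = -222/6 = (1/6)*(-222) = -37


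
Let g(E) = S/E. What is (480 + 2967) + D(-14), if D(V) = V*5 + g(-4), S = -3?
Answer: 13511/4 ≈ 3377.8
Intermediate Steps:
g(E) = -3/E
D(V) = ¾ + 5*V (D(V) = V*5 - 3/(-4) = 5*V - 3*(-¼) = 5*V + ¾ = ¾ + 5*V)
(480 + 2967) + D(-14) = (480 + 2967) + (¾ + 5*(-14)) = 3447 + (¾ - 70) = 3447 - 277/4 = 13511/4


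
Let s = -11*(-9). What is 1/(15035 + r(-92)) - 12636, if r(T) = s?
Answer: -191233223/15134 ≈ -12636.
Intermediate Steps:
s = 99
r(T) = 99
1/(15035 + r(-92)) - 12636 = 1/(15035 + 99) - 12636 = 1/15134 - 12636 = -191233223/15134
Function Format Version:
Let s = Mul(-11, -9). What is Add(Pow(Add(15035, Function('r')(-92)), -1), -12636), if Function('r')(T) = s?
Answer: Rational(-191233223, 15134) ≈ -12636.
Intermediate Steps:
s = 99
Function('r')(T) = 99
Add(Pow(Add(15035, Function('r')(-92)), -1), -12636) = Add(Pow(Add(15035, 99), -1), -12636) = Add(Pow(15134, -1), -12636) = Add(Rational(1, 15134), -12636) = Rational(-191233223, 15134)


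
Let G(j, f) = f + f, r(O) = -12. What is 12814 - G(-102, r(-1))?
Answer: 12838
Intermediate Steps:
G(j, f) = 2*f
12814 - G(-102, r(-1)) = 12814 - 2*(-12) = 12814 - 1*(-24) = 12814 + 24 = 12838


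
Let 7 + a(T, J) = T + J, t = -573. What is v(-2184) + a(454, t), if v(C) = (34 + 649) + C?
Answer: -1627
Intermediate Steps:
a(T, J) = -7 + J + T (a(T, J) = -7 + (T + J) = -7 + (J + T) = -7 + J + T)
v(C) = 683 + C
v(-2184) + a(454, t) = (683 - 2184) + (-7 - 573 + 454) = -1501 - 126 = -1627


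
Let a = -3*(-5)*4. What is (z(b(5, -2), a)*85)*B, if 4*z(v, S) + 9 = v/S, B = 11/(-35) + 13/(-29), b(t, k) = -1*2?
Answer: 594303/4060 ≈ 146.38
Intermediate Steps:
b(t, k) = -2
B = -774/1015 (B = 11*(-1/35) + 13*(-1/29) = -11/35 - 13/29 = -774/1015 ≈ -0.76256)
a = 60 (a = 15*4 = 60)
z(v, S) = -9/4 + v/(4*S) (z(v, S) = -9/4 + (v/S)/4 = -9/4 + v/(4*S))
(z(b(5, -2), a)*85)*B = (((¼)*(-2 - 9*60)/60)*85)*(-774/1015) = (((¼)*(1/60)*(-2 - 540))*85)*(-774/1015) = (((¼)*(1/60)*(-542))*85)*(-774/1015) = -271/120*85*(-774/1015) = -4607/24*(-774/1015) = 594303/4060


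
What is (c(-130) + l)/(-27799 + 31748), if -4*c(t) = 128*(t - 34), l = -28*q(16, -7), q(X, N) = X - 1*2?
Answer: 4856/3949 ≈ 1.2297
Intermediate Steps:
q(X, N) = -2 + X (q(X, N) = X - 2 = -2 + X)
l = -392 (l = -28*(-2 + 16) = -28*14 = -392)
c(t) = 1088 - 32*t (c(t) = -32*(t - 34) = -32*(-34 + t) = -(-4352 + 128*t)/4 = 1088 - 32*t)
(c(-130) + l)/(-27799 + 31748) = ((1088 - 32*(-130)) - 392)/(-27799 + 31748) = ((1088 + 4160) - 392)/3949 = (5248 - 392)*(1/3949) = 4856*(1/3949) = 4856/3949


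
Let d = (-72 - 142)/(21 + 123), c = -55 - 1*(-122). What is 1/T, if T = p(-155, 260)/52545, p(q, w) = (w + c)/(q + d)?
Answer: -197341505/7848 ≈ -25145.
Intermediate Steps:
c = 67 (c = -55 + 122 = 67)
d = -107/72 (d = -214/144 = -214*1/144 = -107/72 ≈ -1.4861)
p(q, w) = (67 + w)/(-107/72 + q) (p(q, w) = (w + 67)/(q - 107/72) = (67 + w)/(-107/72 + q))
T = -7848/197341505 (T = (72*(67 + 260)/(-107 + 72*(-155)))/52545 = (72*327/(-107 - 11160))*(1/52545) = (72*327/(-11267))*(1/52545) = (72*(-1/11267)*327)*(1/52545) = -23544/11267*1/52545 = -7848/197341505 ≈ -3.9769e-5)
1/T = 1/(-7848/197341505) = -197341505/7848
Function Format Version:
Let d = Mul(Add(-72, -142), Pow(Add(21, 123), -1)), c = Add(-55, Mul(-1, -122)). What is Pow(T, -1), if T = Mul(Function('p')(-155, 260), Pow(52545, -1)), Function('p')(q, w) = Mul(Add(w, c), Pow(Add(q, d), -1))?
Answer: Rational(-197341505, 7848) ≈ -25145.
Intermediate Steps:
c = 67 (c = Add(-55, 122) = 67)
d = Rational(-107, 72) (d = Mul(-214, Pow(144, -1)) = Mul(-214, Rational(1, 144)) = Rational(-107, 72) ≈ -1.4861)
Function('p')(q, w) = Mul(Pow(Add(Rational(-107, 72), q), -1), Add(67, w)) (Function('p')(q, w) = Mul(Add(w, 67), Pow(Add(q, Rational(-107, 72)), -1)) = Mul(Add(67, w), Pow(Add(Rational(-107, 72), q), -1)) = Mul(Pow(Add(Rational(-107, 72), q), -1), Add(67, w)))
T = Rational(-7848, 197341505) (T = Mul(Mul(72, Pow(Add(-107, Mul(72, -155)), -1), Add(67, 260)), Pow(52545, -1)) = Mul(Mul(72, Pow(Add(-107, -11160), -1), 327), Rational(1, 52545)) = Mul(Mul(72, Pow(-11267, -1), 327), Rational(1, 52545)) = Mul(Mul(72, Rational(-1, 11267), 327), Rational(1, 52545)) = Mul(Rational(-23544, 11267), Rational(1, 52545)) = Rational(-7848, 197341505) ≈ -3.9769e-5)
Pow(T, -1) = Pow(Rational(-7848, 197341505), -1) = Rational(-197341505, 7848)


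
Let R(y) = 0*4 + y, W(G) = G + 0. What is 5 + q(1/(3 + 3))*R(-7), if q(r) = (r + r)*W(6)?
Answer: -9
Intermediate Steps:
W(G) = G
R(y) = y (R(y) = 0 + y = y)
q(r) = 12*r (q(r) = (r + r)*6 = (2*r)*6 = 12*r)
5 + q(1/(3 + 3))*R(-7) = 5 + (12/(3 + 3))*(-7) = 5 + (12/6)*(-7) = 5 + (12*(1/6))*(-7) = 5 + 2*(-7) = 5 - 14 = -9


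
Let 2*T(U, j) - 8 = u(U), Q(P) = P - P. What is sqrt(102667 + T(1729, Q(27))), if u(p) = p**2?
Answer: sqrt(6389566)/2 ≈ 1263.9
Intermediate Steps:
Q(P) = 0
T(U, j) = 4 + U**2/2
sqrt(102667 + T(1729, Q(27))) = sqrt(102667 + (4 + (1/2)*1729**2)) = sqrt(102667 + (4 + (1/2)*2989441)) = sqrt(102667 + (4 + 2989441/2)) = sqrt(102667 + 2989449/2) = sqrt(3194783/2) = sqrt(6389566)/2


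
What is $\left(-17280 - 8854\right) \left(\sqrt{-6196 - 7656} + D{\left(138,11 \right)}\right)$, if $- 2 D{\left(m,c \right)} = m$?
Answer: $1803246 - 52268 i \sqrt{3463} \approx 1.8032 \cdot 10^{6} - 3.0758 \cdot 10^{6} i$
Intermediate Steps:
$D{\left(m,c \right)} = - \frac{m}{2}$
$\left(-17280 - 8854\right) \left(\sqrt{-6196 - 7656} + D{\left(138,11 \right)}\right) = \left(-17280 - 8854\right) \left(\sqrt{-6196 - 7656} - 69\right) = - 26134 \left(\sqrt{-13852} - 69\right) = - 26134 \left(2 i \sqrt{3463} - 69\right) = - 26134 \left(-69 + 2 i \sqrt{3463}\right) = 1803246 - 52268 i \sqrt{3463}$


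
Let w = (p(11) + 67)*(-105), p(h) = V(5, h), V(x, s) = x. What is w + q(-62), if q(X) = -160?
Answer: -7720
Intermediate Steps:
p(h) = 5
w = -7560 (w = (5 + 67)*(-105) = 72*(-105) = -7560)
w + q(-62) = -7560 - 160 = -7720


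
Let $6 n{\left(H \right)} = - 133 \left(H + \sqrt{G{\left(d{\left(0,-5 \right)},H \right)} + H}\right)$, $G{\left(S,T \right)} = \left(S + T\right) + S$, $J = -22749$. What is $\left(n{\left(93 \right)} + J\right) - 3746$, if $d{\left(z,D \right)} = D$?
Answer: $- \frac{57113}{2} - \frac{266 \sqrt{11}}{3} \approx -28851.0$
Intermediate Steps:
$G{\left(S,T \right)} = T + 2 S$
$n{\left(H \right)} = - \frac{133 H}{6} - \frac{133 \sqrt{-10 + 2 H}}{6}$ ($n{\left(H \right)} = \frac{\left(-133\right) \left(H + \sqrt{\left(H + 2 \left(-5\right)\right) + H}\right)}{6} = \frac{\left(-133\right) \left(H + \sqrt{\left(H - 10\right) + H}\right)}{6} = \frac{\left(-133\right) \left(H + \sqrt{\left(-10 + H\right) + H}\right)}{6} = \frac{\left(-133\right) \left(H + \sqrt{-10 + 2 H}\right)}{6} = \frac{- 133 H - 133 \sqrt{-10 + 2 H}}{6} = - \frac{133 H}{6} - \frac{133 \sqrt{-10 + 2 H}}{6}$)
$\left(n{\left(93 \right)} + J\right) - 3746 = \left(\left(\left(- \frac{133}{6}\right) 93 - \frac{133 \sqrt{-10 + 2 \cdot 93}}{6}\right) - 22749\right) - 3746 = \left(\left(- \frac{4123}{2} - \frac{133 \sqrt{-10 + 186}}{6}\right) - 22749\right) - 3746 = \left(\left(- \frac{4123}{2} - \frac{133 \sqrt{176}}{6}\right) - 22749\right) - 3746 = \left(\left(- \frac{4123}{2} - \frac{133 \cdot 4 \sqrt{11}}{6}\right) - 22749\right) - 3746 = \left(\left(- \frac{4123}{2} - \frac{266 \sqrt{11}}{3}\right) - 22749\right) - 3746 = \left(- \frac{49621}{2} - \frac{266 \sqrt{11}}{3}\right) - 3746 = - \frac{57113}{2} - \frac{266 \sqrt{11}}{3}$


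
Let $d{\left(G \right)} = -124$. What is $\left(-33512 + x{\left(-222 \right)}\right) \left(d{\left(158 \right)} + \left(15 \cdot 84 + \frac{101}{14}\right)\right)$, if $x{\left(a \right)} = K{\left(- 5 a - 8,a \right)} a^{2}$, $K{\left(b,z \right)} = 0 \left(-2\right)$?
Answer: $- \frac{268179780}{7} \approx -3.8311 \cdot 10^{7}$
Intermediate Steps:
$K{\left(b,z \right)} = 0$
$x{\left(a \right)} = 0$ ($x{\left(a \right)} = 0 a^{2} = 0$)
$\left(-33512 + x{\left(-222 \right)}\right) \left(d{\left(158 \right)} + \left(15 \cdot 84 + \frac{101}{14}\right)\right) = \left(-33512 + 0\right) \left(-124 + \left(15 \cdot 84 + \frac{101}{14}\right)\right) = - 33512 \left(-124 + \left(1260 + 101 \cdot \frac{1}{14}\right)\right) = - 33512 \left(-124 + \left(1260 + \frac{101}{14}\right)\right) = - 33512 \left(-124 + \frac{17741}{14}\right) = \left(-33512\right) \frac{16005}{14} = - \frac{268179780}{7}$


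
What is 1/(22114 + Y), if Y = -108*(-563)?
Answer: 1/82918 ≈ 1.2060e-5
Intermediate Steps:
Y = 60804
1/(22114 + Y) = 1/(22114 + 60804) = 1/82918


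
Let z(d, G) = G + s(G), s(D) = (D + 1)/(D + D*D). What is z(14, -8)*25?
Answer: -1625/8 ≈ -203.13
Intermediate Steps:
s(D) = (1 + D)/(D + D²)
z(d, G) = G + 1/G
z(14, -8)*25 = (-8 + 1/(-8))*25 = (-8 - ⅛)*25 = -65/8*25 = -1625/8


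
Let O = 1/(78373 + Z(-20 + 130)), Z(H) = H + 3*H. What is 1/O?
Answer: 78813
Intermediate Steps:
Z(H) = 4*H
O = 1/78813 (O = 1/(78373 + 4*(-20 + 130)) = 1/(78373 + 4*110) = 1/(78373 + 440) = 1/78813 ≈ 1.2688e-5)
1/O = 1/(1/78813) = 78813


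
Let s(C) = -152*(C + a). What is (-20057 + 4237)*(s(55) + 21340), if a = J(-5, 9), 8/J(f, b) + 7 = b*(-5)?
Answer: -2674276080/13 ≈ -2.0571e+8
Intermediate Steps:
J(f, b) = 8/(-7 - 5*b) (J(f, b) = 8/(-7 + b*(-5)) = 8/(-7 - 5*b))
a = -2/13 (a = -8/(7 + 5*9) = -8/(7 + 45) = -8/52 = -8*1/52 = -2/13 ≈ -0.15385)
s(C) = 304/13 - 152*C (s(C) = -152*(C - 2/13) = -152*(-2/13 + C) = 304/13 - 152*C)
(-20057 + 4237)*(s(55) + 21340) = (-20057 + 4237)*((304/13 - 152*55) + 21340) = -15820*((304/13 - 8360) + 21340) = -15820*(-108376/13 + 21340) = -15820*169044/13 = -2674276080/13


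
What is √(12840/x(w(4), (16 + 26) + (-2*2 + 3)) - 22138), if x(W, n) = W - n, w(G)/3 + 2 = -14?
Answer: I*√176497858/89 ≈ 149.27*I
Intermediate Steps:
w(G) = -48 (w(G) = -6 + 3*(-14) = -6 - 42 = -48)
√(12840/x(w(4), (16 + 26) + (-2*2 + 3)) - 22138) = √(12840/(-48 - ((16 + 26) + (-2*2 + 3))) - 22138) = √(12840/(-48 - (42 + (-4 + 3))) - 22138) = √(12840/(-48 - (42 - 1)) - 22138) = √(12840/(-48 - 1*41) - 22138) = √(12840/(-48 - 41) - 22138) = √(12840/(-89) - 22138) = √(12840*(-1/89) - 22138) = √(-12840/89 - 22138) = √(-1983122/89) = I*√176497858/89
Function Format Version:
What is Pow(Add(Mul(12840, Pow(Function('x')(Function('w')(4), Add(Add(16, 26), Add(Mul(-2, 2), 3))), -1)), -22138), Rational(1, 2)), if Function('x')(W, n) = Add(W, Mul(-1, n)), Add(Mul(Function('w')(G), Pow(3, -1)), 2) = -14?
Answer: Mul(Rational(1, 89), I, Pow(176497858, Rational(1, 2))) ≈ Mul(149.27, I)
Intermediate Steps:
Function('w')(G) = -48 (Function('w')(G) = Add(-6, Mul(3, -14)) = Add(-6, -42) = -48)
Pow(Add(Mul(12840, Pow(Function('x')(Function('w')(4), Add(Add(16, 26), Add(Mul(-2, 2), 3))), -1)), -22138), Rational(1, 2)) = Pow(Add(Mul(12840, Pow(Add(-48, Mul(-1, Add(Add(16, 26), Add(Mul(-2, 2), 3)))), -1)), -22138), Rational(1, 2)) = Pow(Add(Mul(12840, Pow(Add(-48, Mul(-1, Add(42, Add(-4, 3)))), -1)), -22138), Rational(1, 2)) = Pow(Add(Mul(12840, Pow(Add(-48, Mul(-1, Add(42, -1))), -1)), -22138), Rational(1, 2)) = Pow(Add(Mul(12840, Pow(Add(-48, Mul(-1, 41)), -1)), -22138), Rational(1, 2)) = Pow(Add(Mul(12840, Pow(Add(-48, -41), -1)), -22138), Rational(1, 2)) = Pow(Add(Mul(12840, Pow(-89, -1)), -22138), Rational(1, 2)) = Pow(Add(Mul(12840, Rational(-1, 89)), -22138), Rational(1, 2)) = Pow(Add(Rational(-12840, 89), -22138), Rational(1, 2)) = Pow(Rational(-1983122, 89), Rational(1, 2)) = Mul(Rational(1, 89), I, Pow(176497858, Rational(1, 2)))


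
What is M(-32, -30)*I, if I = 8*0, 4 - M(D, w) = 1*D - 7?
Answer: 0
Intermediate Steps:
M(D, w) = 11 - D (M(D, w) = 4 - (1*D - 7) = 4 - (D - 7) = 4 - (-7 + D) = 4 + (7 - D) = 11 - D)
I = 0
M(-32, -30)*I = (11 - 1*(-32))*0 = (11 + 32)*0 = 43*0 = 0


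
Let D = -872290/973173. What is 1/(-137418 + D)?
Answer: -973173/133732359604 ≈ -7.2770e-6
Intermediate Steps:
D = -872290/973173 (D = -872290*1/973173 = -872290/973173 ≈ -0.89634)
1/(-137418 + D) = 1/(-137418 - 872290/973173) = 1/(-133732359604/973173) = -973173/133732359604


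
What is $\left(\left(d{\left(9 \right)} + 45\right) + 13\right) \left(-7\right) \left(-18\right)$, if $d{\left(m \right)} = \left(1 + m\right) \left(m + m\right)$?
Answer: $29988$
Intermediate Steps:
$d{\left(m \right)} = 2 m \left(1 + m\right)$ ($d{\left(m \right)} = \left(1 + m\right) 2 m = 2 m \left(1 + m\right)$)
$\left(\left(d{\left(9 \right)} + 45\right) + 13\right) \left(-7\right) \left(-18\right) = \left(\left(2 \cdot 9 \left(1 + 9\right) + 45\right) + 13\right) \left(-7\right) \left(-18\right) = \left(\left(2 \cdot 9 \cdot 10 + 45\right) + 13\right) \left(-7\right) \left(-18\right) = \left(\left(180 + 45\right) + 13\right) \left(-7\right) \left(-18\right) = \left(225 + 13\right) \left(-7\right) \left(-18\right) = 238 \left(-7\right) \left(-18\right) = \left(-1666\right) \left(-18\right) = 29988$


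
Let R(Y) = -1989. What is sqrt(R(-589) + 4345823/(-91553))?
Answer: 2*I*sqrt(4267393820305)/91553 ≈ 45.127*I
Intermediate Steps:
sqrt(R(-589) + 4345823/(-91553)) = sqrt(-1989 + 4345823/(-91553)) = sqrt(-1989 + 4345823*(-1/91553)) = sqrt(-1989 - 4345823/91553) = sqrt(-186444740/91553) = 2*I*sqrt(4267393820305)/91553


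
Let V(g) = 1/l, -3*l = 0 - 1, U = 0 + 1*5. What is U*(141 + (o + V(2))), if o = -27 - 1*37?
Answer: 400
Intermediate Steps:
o = -64 (o = -27 - 37 = -64)
U = 5 (U = 0 + 5 = 5)
l = ⅓ (l = -(0 - 1)/3 = -⅓*(-1) = ⅓ ≈ 0.33333)
V(g) = 3 (V(g) = 1/(⅓) = 3)
U*(141 + (o + V(2))) = 5*(141 + (-64 + 3)) = 5*(141 - 61) = 5*80 = 400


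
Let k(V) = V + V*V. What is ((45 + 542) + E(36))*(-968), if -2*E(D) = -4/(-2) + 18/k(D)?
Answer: -20987934/37 ≈ -5.6724e+5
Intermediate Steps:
k(V) = V + V²
E(D) = -1 - 9/(D*(1 + D)) (E(D) = -(-4/(-2) + 18/((D*(1 + D))))/2 = -(-4*(-½) + 18*(1/(D*(1 + D))))/2 = -(2 + 18/(D*(1 + D)))/2 = -1 - 9/(D*(1 + D)))
((45 + 542) + E(36))*(-968) = ((45 + 542) + (-9 - 1*36*(1 + 36))/(36*(1 + 36)))*(-968) = (587 + (1/36)*(-9 - 1*36*37)/37)*(-968) = (587 + (1/36)*(1/37)*(-9 - 1332))*(-968) = (587 + (1/36)*(1/37)*(-1341))*(-968) = (587 - 149/148)*(-968) = (86727/148)*(-968) = -20987934/37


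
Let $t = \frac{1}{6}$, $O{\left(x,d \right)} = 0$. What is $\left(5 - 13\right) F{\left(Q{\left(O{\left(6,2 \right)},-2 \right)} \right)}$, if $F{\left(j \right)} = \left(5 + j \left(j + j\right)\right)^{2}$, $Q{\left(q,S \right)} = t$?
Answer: $- \frac{16562}{81} \approx -204.47$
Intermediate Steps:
$t = \frac{1}{6} \approx 0.16667$
$Q{\left(q,S \right)} = \frac{1}{6}$
$F{\left(j \right)} = \left(5 + 2 j^{2}\right)^{2}$ ($F{\left(j \right)} = \left(5 + j 2 j\right)^{2} = \left(5 + 2 j^{2}\right)^{2}$)
$\left(5 - 13\right) F{\left(Q{\left(O{\left(6,2 \right)},-2 \right)} \right)} = \left(5 - 13\right) \left(5 + \frac{2}{36}\right)^{2} = - 8 \left(5 + 2 \cdot \frac{1}{36}\right)^{2} = - 8 \left(5 + \frac{1}{18}\right)^{2} = - 8 \left(\frac{91}{18}\right)^{2} = \left(-8\right) \frac{8281}{324} = - \frac{16562}{81}$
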